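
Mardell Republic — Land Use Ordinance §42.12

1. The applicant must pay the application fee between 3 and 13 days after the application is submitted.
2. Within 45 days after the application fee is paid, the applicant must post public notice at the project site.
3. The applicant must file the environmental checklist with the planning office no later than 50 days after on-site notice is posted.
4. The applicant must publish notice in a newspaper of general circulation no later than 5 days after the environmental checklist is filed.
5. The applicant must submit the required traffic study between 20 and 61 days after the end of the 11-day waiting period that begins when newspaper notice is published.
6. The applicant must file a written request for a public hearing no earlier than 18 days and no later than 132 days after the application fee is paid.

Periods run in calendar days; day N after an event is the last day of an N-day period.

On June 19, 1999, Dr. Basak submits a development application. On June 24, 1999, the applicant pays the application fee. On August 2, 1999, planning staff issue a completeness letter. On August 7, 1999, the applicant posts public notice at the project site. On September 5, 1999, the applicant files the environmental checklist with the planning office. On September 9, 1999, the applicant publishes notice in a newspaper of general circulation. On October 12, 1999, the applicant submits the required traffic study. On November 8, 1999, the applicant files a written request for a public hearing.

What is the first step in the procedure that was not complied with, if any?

Step 1: the window is 3–13 days after June 19, 1999 (when the application is submitted), so June 22, 1999 through July 2, 1999; done June 24, 1999 — within the window.
Step 2: 45 days after June 24, 1999 (when the application fee is paid) is August 8, 1999; August 7, 1999 is within that limit.
Step 3: 50 days after August 7, 1999 (when on-site notice is posted) is September 26, 1999; September 5, 1999 is within that limit.
Step 4: 5 days after September 5, 1999 (when the environmental checklist is filed) is September 10, 1999; done September 9, 1999 — timely.
Step 5: the window is 20–61 days after September 20, 1999 (end of the 11-day waiting period, which began when newspaper notice is published on September 9, 1999), so October 10, 1999 through November 20, 1999; done October 12, 1999 — within the window.
Step 6: the window is 18–132 days after June 24, 1999 (when the application fee is paid), so July 12, 1999 through November 3, 1999; done November 8, 1999 — 5 days after the window closed.
Later steps need not be reached.

Step 6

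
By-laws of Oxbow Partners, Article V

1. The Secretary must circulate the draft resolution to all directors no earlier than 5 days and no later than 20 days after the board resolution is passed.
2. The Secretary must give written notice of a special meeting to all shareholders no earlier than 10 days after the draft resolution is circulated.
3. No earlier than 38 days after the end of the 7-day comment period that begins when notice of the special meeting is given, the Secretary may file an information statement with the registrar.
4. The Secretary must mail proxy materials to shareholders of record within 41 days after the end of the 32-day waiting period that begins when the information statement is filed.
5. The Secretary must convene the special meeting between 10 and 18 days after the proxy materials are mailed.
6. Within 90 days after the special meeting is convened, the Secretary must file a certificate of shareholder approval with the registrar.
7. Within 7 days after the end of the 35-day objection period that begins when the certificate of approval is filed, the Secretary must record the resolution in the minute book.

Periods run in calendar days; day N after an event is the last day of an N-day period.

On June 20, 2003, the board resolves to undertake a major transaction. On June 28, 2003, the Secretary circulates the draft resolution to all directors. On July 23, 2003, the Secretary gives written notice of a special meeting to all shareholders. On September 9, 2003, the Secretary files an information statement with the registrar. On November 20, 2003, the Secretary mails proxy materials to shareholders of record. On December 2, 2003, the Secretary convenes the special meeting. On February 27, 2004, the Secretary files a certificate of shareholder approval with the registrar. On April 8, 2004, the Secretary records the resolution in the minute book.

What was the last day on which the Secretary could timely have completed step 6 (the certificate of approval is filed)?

March 1, 2004

Step 6 runs from December 2, 2003, when the special meeting is convened. 90 days after December 2, 2003 is March 1, 2004.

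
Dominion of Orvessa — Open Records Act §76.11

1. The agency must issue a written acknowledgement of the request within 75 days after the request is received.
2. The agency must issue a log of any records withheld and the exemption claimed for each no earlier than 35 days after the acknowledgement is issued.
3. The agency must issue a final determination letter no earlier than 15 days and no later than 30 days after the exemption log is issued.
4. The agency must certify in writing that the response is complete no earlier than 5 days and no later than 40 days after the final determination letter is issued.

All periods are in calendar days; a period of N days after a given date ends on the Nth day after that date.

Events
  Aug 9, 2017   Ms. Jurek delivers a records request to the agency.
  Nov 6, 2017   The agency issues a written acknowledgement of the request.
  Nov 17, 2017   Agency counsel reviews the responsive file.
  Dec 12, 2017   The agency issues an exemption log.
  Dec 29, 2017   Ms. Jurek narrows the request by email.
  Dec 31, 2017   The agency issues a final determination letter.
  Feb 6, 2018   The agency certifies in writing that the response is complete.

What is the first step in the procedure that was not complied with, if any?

Step 1: 75 days after Aug 9, 2017 (when the request is received) is Oct 23, 2017; Nov 6, 2017 misses that deadline by 14 days.
Later steps need not be reached.

Step 1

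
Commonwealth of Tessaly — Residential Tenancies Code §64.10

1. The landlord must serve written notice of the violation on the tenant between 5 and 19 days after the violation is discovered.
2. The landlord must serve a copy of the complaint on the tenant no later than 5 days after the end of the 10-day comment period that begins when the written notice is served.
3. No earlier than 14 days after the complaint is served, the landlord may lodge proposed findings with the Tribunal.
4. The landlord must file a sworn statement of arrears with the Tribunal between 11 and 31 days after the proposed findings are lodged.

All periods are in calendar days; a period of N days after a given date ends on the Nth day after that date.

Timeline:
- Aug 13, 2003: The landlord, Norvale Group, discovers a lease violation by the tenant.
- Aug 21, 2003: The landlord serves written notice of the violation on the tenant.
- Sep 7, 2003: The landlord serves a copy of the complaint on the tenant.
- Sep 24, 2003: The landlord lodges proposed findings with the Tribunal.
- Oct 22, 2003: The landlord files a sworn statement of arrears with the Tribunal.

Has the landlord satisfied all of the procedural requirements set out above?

No

Step 1: the window is 5–19 days after Aug 13, 2003 (when the violation is discovered), so Aug 18, 2003 through Sep 1, 2003; done Aug 21, 2003, which is between those dates.
Step 2: 5 days after Aug 31, 2003 (end of the 10-day comment period, which began when the written notice is served on Aug 21, 2003) is Sep 5, 2003; Sep 7, 2003 misses that deadline by 2 days.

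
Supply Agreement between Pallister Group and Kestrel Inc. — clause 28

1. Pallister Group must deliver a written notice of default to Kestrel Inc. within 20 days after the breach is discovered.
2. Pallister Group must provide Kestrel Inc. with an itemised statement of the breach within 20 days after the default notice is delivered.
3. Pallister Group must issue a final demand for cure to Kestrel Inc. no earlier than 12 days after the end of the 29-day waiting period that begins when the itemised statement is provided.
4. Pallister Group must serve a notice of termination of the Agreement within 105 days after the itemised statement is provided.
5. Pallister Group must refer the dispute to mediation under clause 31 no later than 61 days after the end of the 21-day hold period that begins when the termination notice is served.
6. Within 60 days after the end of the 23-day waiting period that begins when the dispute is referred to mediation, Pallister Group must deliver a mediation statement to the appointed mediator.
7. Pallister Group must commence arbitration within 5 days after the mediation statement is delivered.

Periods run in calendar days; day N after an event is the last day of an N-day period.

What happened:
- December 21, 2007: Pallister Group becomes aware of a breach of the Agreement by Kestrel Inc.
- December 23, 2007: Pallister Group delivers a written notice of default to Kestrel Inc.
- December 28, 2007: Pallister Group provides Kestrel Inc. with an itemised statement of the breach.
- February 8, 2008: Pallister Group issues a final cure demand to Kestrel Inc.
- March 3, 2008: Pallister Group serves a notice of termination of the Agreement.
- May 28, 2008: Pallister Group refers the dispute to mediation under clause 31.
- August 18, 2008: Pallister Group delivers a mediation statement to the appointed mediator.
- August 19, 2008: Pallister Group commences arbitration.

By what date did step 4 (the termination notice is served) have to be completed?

Step 4 runs from December 28, 2007, when the itemised statement is provided. 105 days after December 28, 2007 is April 11, 2008.

April 11, 2008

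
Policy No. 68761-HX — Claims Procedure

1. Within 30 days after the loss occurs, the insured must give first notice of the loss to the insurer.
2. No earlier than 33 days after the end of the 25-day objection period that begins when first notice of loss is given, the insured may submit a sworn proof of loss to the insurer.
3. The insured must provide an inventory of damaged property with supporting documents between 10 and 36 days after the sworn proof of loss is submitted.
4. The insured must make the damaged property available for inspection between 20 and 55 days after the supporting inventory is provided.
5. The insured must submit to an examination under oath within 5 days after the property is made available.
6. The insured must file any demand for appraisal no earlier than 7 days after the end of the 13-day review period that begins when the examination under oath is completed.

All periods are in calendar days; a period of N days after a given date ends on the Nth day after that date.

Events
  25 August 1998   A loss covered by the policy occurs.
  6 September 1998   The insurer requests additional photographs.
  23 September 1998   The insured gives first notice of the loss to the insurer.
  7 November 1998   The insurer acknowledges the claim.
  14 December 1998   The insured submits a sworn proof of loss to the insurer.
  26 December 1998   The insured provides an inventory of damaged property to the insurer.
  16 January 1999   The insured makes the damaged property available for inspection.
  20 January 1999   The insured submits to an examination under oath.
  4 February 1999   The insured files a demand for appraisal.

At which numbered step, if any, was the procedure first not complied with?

Step 1: 30 days after 25 August 1998 (when the loss occurs) is 24 September 1998; completed 23 September 1998, before the deadline.
Step 2: the earliest permitted date is 33 days after 18 October 1998 (end of the 25-day objection period, which began when first notice of loss is given on 23 September 1998), i.e. 20 November 1998; 14 December 1998 is on or after that date.
Step 3: the window is 10–36 days after 14 December 1998 (when the sworn proof of loss is submitted), so 24 December 1998 through 19 January 1999; done 26 December 1998, which is between those dates.
Step 4: the window is 20–55 days after 26 December 1998 (when the supporting inventory is provided), so 15 January 1999 through 19 February 1999; done 16 January 1999 — within the window.
Step 5: 5 days after 16 January 1999 (when the property is made available) is 21 January 1999; done 20 January 1999 — timely.
Step 6: the earliest permitted date is 7 days after 2 February 1999 (end of the 13-day review period, which began when the examination under oath is completed on 20 January 1999), i.e. 9 February 1999; 4 February 1999 is 5 days before the earliest permitted date.
The procedure was therefore not followed at step 6.

Step 6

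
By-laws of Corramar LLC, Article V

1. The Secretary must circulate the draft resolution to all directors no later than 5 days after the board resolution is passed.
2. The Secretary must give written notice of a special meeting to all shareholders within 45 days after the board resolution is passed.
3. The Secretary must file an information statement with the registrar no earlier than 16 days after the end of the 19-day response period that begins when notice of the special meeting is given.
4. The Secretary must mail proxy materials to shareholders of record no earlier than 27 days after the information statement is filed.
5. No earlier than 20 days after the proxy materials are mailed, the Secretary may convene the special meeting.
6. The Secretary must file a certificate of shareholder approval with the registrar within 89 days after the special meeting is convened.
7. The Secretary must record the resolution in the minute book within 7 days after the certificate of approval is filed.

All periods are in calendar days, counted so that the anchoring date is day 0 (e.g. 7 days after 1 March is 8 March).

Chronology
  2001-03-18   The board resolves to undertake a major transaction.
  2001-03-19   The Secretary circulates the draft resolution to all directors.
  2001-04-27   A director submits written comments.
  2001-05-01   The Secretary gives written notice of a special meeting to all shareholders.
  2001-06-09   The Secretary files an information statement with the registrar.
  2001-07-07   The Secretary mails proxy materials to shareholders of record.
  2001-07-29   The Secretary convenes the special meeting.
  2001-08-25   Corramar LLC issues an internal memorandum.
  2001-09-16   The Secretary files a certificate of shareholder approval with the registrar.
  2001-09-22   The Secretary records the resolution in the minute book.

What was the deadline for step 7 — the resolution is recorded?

Step 7 runs from 2001-09-16, when the certificate of approval is filed. 7 days after 2001-09-16 is 2001-09-23.

2001-09-23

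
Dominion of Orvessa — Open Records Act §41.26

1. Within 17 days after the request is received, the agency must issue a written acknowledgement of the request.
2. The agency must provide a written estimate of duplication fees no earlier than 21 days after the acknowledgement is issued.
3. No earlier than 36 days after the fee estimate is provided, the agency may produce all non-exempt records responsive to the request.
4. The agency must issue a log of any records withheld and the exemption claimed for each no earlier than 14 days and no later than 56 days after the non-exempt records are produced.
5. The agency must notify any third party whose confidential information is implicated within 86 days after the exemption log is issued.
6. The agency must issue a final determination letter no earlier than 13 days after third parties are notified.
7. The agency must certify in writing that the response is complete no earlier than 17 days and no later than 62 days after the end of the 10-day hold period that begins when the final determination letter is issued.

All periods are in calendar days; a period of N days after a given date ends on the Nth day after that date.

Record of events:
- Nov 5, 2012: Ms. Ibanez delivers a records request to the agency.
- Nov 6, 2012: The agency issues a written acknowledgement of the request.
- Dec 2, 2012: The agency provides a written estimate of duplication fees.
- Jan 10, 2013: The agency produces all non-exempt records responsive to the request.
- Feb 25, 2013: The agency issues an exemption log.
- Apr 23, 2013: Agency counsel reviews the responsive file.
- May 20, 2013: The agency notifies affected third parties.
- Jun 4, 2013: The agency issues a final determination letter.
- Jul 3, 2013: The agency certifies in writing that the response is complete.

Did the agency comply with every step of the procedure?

(1) due by Nov 5, 2012 + 17 days = Nov 22, 2012; Nov 6, 2012 is within that limit.
(2) permitted from Nov 6, 2012 + 21 days = Nov 27, 2012 onward; done Dec 2, 2012, after the minimum wait.
(3) permitted from Dec 2, 2012 + 36 days = Jan 7, 2013 onward; done Jan 10, 2013 — permitted.
(4) the permitted window runs from Jan 10, 2013 + 14 = Jan 24, 2013 to Jan 10, 2013 + 56 = Mar 7, 2013; done Feb 25, 2013, which is between those dates.
(5) due by Feb 25, 2013 + 86 days = May 22, 2013; completed May 20, 2013, before the deadline.
(6) permitted from May 20, 2013 + 13 days = Jun 2, 2013 onward; done Jun 4, 2013, after the minimum wait.
(7) the permitted window runs from Jun 14, 2013 + 17 = Jul 1, 2013 to Jun 14, 2013 + 62 = Aug 15, 2013; done Jul 3, 2013, which is between those dates.

Yes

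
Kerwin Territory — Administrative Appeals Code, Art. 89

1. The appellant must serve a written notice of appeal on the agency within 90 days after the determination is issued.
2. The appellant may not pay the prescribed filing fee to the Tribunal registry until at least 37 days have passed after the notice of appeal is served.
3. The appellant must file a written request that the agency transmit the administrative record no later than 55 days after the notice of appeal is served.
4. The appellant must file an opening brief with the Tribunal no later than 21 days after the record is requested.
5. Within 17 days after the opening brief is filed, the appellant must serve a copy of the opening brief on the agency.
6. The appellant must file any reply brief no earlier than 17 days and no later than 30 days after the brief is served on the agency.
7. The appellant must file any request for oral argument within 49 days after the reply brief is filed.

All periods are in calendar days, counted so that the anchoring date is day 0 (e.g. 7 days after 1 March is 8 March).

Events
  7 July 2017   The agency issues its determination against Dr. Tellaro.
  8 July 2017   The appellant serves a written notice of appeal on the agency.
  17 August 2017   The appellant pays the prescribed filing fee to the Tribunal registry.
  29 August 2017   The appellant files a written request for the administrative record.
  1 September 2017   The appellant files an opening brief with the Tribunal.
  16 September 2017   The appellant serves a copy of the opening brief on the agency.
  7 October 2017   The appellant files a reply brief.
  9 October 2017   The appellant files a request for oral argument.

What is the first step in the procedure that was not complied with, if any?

Step 1 — counting 90 days from 7 July 2017 (when the determination is issued) gives a deadline of 5 October 2017; done 8 July 2017 — timely.
Step 2 — must wait 37 days from 8 July 2017 (when the notice of appeal is served), so not before 14 August 2017; 17 August 2017 is on or after that date.
Step 3 — counting 55 days from 8 July 2017 (when the notice of appeal is served) gives a deadline of 1 September 2017; done 29 August 2017 — timely.
Step 4 — counting 21 days from 29 August 2017 (when the record is requested) gives a deadline of 19 September 2017; 1 September 2017 is within that limit.
Step 5 — counting 17 days from 1 September 2017 (when the opening brief is filed) gives a deadline of 18 September 2017; 16 September 2017 is within that limit.
Step 6 — 17 and 30 days from 16 September 2017 (when the brief is served on the agency) are 3 October 2017 and 16 October 2017 respectively; done 7 October 2017, which is between those dates.
Step 7 — counting 49 days from 7 October 2017 (when the reply brief is filed) gives a deadline of 25 November 2017; done 9 October 2017 — timely.

None — every step was satisfied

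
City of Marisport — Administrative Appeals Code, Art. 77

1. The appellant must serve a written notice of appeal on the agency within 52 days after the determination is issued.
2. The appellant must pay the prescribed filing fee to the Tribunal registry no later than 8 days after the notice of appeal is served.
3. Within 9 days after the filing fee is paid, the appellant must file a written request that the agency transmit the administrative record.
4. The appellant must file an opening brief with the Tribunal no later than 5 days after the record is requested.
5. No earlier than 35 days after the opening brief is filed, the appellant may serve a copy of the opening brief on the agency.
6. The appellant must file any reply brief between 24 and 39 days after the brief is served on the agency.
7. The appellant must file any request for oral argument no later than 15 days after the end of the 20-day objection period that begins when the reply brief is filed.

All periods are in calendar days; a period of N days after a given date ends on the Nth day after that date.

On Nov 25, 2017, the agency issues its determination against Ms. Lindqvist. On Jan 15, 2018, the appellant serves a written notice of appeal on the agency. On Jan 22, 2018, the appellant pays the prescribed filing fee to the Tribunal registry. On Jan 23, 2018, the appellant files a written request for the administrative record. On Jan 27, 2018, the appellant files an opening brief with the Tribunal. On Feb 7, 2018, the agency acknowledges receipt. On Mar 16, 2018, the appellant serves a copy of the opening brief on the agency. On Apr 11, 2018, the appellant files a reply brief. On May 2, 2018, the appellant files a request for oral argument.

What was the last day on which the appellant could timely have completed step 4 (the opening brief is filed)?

Jan 28, 2018

Step 4 runs from Jan 23, 2018, when the record is requested. 5 days after Jan 23, 2018 is Jan 28, 2018.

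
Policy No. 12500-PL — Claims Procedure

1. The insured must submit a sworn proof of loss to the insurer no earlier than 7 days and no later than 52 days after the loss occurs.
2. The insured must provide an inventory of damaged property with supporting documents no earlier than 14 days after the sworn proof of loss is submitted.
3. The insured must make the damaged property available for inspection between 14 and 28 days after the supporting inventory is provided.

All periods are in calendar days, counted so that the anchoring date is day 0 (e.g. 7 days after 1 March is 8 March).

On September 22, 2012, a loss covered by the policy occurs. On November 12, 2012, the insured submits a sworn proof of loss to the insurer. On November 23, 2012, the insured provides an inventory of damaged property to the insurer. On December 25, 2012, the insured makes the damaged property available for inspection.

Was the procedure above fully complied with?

(1) the permitted window runs from September 22, 2012 + 7 = September 29, 2012 to September 22, 2012 + 52 = November 13, 2012; November 12, 2012 falls inside that range.
(2) permitted from November 12, 2012 + 14 days = November 26, 2012 onward; acted on November 23, 2012, 3 days prematurely.
That is the first point of non-compliance.

No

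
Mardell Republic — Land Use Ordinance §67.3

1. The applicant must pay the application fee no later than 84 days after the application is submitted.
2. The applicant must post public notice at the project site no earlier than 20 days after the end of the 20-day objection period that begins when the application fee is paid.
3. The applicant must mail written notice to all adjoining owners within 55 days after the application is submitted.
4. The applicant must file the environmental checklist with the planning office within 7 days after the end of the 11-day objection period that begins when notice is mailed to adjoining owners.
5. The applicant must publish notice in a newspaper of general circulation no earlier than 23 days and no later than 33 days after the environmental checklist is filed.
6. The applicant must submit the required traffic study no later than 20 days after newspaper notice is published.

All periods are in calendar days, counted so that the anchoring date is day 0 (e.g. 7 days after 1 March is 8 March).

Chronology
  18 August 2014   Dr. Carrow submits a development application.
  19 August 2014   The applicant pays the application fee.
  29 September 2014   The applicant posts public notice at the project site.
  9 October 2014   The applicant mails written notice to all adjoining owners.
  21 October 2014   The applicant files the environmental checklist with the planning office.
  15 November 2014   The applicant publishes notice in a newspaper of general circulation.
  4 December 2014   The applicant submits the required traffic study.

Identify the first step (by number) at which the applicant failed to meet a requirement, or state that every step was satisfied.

None — every step was satisfied

Step 1 — counting 84 days from 18 August 2014 (when the application is submitted) gives a deadline of 10 November 2014; completed 19 August 2014, before the deadline.
Step 2 — must wait 20 days from 8 September 2014 (end of the 20-day objection period, which began when the application fee is paid on 19 August 2014), so not before 28 September 2014; done 29 September 2014 — permitted.
Step 3 — counting 55 days from 18 August 2014 (when the application is submitted) gives a deadline of 12 October 2014; 9 October 2014 is within that limit.
Step 4 — counting 7 days from 20 October 2014 (end of the 11-day objection period, which began when notice is mailed to adjoining owners on 9 October 2014) gives a deadline of 27 October 2014; 21 October 2014 is within that limit.
Step 5 — 23 and 33 days from 21 October 2014 (when the environmental checklist is filed) are 13 November 2014 and 23 November 2014 respectively; 15 November 2014 falls inside that range.
Step 6 — counting 20 days from 15 November 2014 (when newspaper notice is published) gives a deadline of 5 December 2014; 4 December 2014 is within that limit.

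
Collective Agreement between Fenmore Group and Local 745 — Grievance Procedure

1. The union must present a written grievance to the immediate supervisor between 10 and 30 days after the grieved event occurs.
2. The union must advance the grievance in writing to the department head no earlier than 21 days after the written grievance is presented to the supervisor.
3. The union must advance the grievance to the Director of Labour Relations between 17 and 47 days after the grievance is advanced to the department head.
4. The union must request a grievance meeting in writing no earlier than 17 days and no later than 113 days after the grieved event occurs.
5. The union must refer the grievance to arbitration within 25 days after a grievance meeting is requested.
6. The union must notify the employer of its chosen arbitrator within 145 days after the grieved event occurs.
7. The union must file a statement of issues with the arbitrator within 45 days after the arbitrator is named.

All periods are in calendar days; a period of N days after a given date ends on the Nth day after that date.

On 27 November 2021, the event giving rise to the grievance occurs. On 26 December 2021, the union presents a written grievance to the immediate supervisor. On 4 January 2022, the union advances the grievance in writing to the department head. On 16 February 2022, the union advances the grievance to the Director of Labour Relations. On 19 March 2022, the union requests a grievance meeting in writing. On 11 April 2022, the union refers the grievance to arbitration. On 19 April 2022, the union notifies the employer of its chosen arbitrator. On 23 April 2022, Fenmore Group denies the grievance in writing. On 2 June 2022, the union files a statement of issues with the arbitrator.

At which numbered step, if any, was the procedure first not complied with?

Step 2

Step 1: the window is 10–30 days after 27 November 2021 (when the grieved event occurs), so 7 December 2021 through 27 December 2021; 26 December 2021 falls inside that range.
Step 2: the earliest permitted date is 21 days after 26 December 2021 (when the written grievance is presented to the supervisor), i.e. 16 January 2022; 4 January 2022 is 12 days before the earliest permitted date.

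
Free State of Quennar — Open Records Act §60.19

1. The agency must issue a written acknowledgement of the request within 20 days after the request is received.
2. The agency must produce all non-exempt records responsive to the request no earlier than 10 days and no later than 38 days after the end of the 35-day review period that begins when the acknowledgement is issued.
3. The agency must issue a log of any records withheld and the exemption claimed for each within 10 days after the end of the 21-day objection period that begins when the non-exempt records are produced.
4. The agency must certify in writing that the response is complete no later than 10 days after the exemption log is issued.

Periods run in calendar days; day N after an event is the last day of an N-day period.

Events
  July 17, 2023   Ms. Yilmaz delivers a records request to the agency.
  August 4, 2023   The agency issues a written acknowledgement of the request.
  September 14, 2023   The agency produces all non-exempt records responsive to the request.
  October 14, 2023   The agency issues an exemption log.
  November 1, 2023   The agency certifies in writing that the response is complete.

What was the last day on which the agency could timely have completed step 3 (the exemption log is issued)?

The non-exempt records are produced on September 14, 2023; the 21-day objection period therefore ends October 5, 2023, and step 3 runs from that date. 10 days after October 5, 2023 is October 15, 2023.

October 15, 2023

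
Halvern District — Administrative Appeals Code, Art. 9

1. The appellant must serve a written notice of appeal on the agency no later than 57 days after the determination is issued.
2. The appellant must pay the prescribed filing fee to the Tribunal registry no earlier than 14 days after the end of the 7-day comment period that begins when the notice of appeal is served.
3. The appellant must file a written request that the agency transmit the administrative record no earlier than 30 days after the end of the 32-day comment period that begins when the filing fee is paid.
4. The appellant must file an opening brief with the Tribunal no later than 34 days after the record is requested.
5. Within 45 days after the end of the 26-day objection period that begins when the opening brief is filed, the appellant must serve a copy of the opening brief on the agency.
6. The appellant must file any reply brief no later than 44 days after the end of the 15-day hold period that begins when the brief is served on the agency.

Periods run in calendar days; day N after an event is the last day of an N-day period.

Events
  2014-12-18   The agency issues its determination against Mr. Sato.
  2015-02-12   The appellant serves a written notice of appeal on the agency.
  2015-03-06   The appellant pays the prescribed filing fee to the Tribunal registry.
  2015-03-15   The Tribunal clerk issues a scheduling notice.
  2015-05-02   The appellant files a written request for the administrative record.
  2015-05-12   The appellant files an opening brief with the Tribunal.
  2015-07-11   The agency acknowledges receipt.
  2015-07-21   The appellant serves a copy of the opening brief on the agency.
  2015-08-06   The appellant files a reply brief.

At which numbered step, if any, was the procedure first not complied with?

Step 1 — counting 57 days from 2014-12-18 (when the determination is issued) gives a deadline of 2015-02-13; 2015-02-12 is within that limit.
Step 2 — must wait 14 days from 2015-02-19 (end of the 7-day comment period, which began when the notice of appeal is served on 2015-02-12), so not before 2015-03-05; done 2015-03-06 — permitted.
Step 3 — must wait 30 days from 2015-04-07 (end of the 32-day comment period, which began when the filing fee is paid on 2015-03-06), so not before 2015-05-07; acted on 2015-05-02, 5 days prematurely.

Step 3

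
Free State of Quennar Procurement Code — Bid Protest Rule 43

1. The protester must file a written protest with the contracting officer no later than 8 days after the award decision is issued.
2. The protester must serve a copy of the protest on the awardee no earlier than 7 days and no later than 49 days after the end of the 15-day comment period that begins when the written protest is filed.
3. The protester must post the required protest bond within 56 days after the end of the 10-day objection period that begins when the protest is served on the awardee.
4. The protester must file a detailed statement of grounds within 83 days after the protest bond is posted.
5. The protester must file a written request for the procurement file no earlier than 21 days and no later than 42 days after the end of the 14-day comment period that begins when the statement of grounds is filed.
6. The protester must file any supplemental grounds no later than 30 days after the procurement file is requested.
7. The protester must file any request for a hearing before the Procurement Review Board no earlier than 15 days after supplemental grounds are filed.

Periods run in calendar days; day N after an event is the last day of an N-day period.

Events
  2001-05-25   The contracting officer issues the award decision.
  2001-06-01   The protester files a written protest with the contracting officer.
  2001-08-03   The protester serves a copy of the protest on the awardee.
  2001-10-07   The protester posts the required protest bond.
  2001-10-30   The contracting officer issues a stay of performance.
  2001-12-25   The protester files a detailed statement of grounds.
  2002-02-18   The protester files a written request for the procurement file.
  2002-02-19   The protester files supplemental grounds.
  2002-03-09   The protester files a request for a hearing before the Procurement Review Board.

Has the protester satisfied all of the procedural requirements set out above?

Yes

Step 1 — counting 8 days from 2001-05-25 (when the award decision is issued) gives a deadline of 2001-06-02; done 2001-06-01 — timely.
Step 2 — 7 and 49 days from 2001-06-16 (end of the 15-day comment period, which began when the written protest is filed on 2001-06-01) are 2001-06-23 and 2001-08-04 respectively; 2001-08-03 falls inside that range.
Step 3 — counting 56 days from 2001-08-13 (end of the 10-day objection period, which began when the protest is served on the awardee on 2001-08-03) gives a deadline of 2001-10-08; done 2001-10-07 — timely.
Step 4 — counting 83 days from 2001-10-07 (when the protest bond is posted) gives a deadline of 2001-12-29; 2001-12-25 is within that limit.
Step 5 — 21 and 42 days from 2002-01-08 (end of the 14-day comment period, which began when the statement of grounds is filed on 2001-12-25) are 2002-01-29 and 2002-02-19 respectively; done 2002-02-18 — within the window.
Step 6 — counting 30 days from 2002-02-18 (when the procurement file is requested) gives a deadline of 2002-03-20; done 2002-02-19 — timely.
Step 7 — must wait 15 days from 2002-02-19 (when supplemental grounds are filed), so not before 2002-03-06; done 2002-03-09 — permitted.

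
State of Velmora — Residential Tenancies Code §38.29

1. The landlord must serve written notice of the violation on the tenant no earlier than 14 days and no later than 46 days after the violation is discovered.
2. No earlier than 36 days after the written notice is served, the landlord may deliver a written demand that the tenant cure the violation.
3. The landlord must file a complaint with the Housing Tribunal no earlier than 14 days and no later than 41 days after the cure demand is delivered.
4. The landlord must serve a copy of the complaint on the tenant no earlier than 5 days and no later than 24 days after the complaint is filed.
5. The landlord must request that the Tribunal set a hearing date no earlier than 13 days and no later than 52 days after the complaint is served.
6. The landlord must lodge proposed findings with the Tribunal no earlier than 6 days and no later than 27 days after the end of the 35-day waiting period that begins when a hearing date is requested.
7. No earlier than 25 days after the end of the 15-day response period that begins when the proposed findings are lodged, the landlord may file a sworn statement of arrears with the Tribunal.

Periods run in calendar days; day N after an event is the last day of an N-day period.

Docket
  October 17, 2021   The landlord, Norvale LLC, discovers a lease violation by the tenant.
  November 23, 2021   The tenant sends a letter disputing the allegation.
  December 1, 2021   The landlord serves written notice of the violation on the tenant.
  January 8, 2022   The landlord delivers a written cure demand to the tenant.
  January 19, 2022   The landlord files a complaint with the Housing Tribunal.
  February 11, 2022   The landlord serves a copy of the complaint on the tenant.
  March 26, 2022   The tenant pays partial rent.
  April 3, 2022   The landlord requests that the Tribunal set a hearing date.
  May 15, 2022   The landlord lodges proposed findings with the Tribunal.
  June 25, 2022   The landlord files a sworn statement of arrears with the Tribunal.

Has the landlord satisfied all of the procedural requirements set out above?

No

Step 1 — 14 and 46 days from October 17, 2021 (when the violation is discovered) are October 31, 2021 and December 2, 2021 respectively; done December 1, 2021 — within the window.
Step 2 — must wait 36 days from December 1, 2021 (when the written notice is served), so not before January 6, 2022; January 8, 2022 is on or after that date.
Step 3 — 14 and 41 days from January 8, 2022 (when the cure demand is delivered) are January 22, 2022 and February 18, 2022 respectively; done January 19, 2022 — 3 days before the window opened.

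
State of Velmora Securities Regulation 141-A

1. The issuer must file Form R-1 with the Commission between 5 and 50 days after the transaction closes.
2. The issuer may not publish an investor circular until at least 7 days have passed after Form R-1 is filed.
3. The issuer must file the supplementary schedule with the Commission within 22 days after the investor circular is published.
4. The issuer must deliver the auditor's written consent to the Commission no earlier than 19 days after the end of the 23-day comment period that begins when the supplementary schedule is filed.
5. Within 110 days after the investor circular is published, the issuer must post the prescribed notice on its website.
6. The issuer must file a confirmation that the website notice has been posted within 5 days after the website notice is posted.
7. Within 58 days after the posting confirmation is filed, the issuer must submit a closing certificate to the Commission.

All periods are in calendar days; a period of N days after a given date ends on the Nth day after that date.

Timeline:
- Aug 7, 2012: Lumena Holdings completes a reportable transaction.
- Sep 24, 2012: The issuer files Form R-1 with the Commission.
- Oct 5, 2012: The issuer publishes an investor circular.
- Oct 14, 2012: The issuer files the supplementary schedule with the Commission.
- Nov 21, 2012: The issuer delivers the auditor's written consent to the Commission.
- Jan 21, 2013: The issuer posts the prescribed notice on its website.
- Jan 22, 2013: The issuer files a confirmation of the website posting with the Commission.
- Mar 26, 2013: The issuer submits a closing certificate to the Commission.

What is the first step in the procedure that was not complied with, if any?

Step 1: the window is 5–50 days after Aug 7, 2012 (when the transaction closes), so Aug 12, 2012 through Sep 26, 2012; Sep 24, 2012 falls inside that range.
Step 2: the earliest permitted date is 7 days after Sep 24, 2012 (when Form R-1 is filed), i.e. Oct 1, 2012; Oct 5, 2012 is on or after that date.
Step 3: 22 days after Oct 5, 2012 (when the investor circular is published) is Oct 27, 2012; completed Oct 14, 2012, before the deadline.
Step 4: the earliest permitted date is 19 days after Nov 6, 2012 (end of the 23-day comment period, which began when the supplementary schedule is filed on Oct 14, 2012), i.e. Nov 25, 2012; Nov 21, 2012 is 4 days before the earliest permitted date.

Step 4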